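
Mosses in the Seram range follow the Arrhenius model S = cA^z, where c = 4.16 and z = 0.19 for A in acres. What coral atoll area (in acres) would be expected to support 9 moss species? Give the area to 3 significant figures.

9 = 4.16 × A^0.19  ⇒  A^0.19 = 9/4.16 = 2.163
ln A = ln(2.163) / 0.19 = 0.7717 / 0.19 = 4.0616
A = e^4.0616 ≈ 58.07 acres

58.1 acres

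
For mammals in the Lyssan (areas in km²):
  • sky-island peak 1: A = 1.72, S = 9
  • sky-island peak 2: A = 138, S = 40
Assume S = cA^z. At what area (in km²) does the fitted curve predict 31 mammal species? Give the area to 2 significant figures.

65 km²

z = ln(40/9) / ln(138/1.72) = 1.4917 / 4.3849 = 0.3402
c = 9 / 1.72^0.3402 = 9 / 1.203 = 7.484
A = (31/7.484)^(1/0.3402) ⇒ ln A = ln(4.142)/0.3402 = 4.1780
A = e^4.1780 ≈ 65.23 km²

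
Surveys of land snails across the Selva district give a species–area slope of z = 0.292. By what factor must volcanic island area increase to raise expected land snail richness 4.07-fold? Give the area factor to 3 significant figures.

122

(A₂/A₁)^0.292 = 4.07, so A₂/A₁ = 4.07^(1/0.292) = 4.07^3.425
ln(A₂/A₁) = ln 4.07 / 0.292 = 1.4036 / 0.292 = 4.8070
A₂/A₁ = e^4.8070 ≈ 122.4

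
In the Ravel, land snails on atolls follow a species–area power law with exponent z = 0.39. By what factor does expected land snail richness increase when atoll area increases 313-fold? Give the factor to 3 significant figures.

9.40

S₂/S₁ = (A₂/A₁)^z = 313^0.39
ln(S₂/S₁) = 0.39 × ln 313 = 0.39 × 5.7462 = 2.2410
S₂/S₁ = e^2.2410 ≈ 9.403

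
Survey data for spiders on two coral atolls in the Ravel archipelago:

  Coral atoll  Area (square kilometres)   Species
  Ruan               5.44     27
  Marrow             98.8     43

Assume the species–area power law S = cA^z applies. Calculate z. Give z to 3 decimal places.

0.161

Taking logs: ln S = ln c + z ln A, so z = (ln S₂ − ln S₁)/(ln A₂ − ln A₁).
z = ln(43/27) / ln(98.8/5.44) = ln(1.593) / ln(18.16) = 0.4654 / 2.8993 = 0.1605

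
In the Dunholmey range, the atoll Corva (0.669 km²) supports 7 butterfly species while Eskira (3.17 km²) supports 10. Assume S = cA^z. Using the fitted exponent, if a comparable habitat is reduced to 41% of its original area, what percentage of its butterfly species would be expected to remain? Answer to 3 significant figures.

z = ln(10/7) / ln(3.17/0.669) = 0.3567 / 1.5557 = 0.2293
S_new/S_old = (A_new/A_old)^z = 0.41^0.2293 = exp(0.2293 × -0.8916) = 0.8151

81.5%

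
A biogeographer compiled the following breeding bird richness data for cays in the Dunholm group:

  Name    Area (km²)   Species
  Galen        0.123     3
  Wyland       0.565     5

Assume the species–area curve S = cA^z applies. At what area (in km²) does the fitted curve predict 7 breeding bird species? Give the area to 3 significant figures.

1.54 km²

z = ln(5/3) / ln(0.565/0.123) = 0.5108 / 1.5246 = 0.3350
c = 3 / 0.123^0.3350 = 3 / 0.4955 = 6.054
A = (7/6.054)^(1/0.3350) ⇒ ln A = ln(1.156)/0.3350 = 0.4333
A = e^0.4333 ≈ 1.542 km²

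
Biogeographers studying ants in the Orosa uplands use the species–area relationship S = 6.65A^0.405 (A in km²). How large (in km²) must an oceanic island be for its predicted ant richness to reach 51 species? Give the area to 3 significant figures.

51 = 6.65 × A^0.405  ⇒  A^0.405 = 51/6.65 = 7.669
ln A = ln(7.669) / 0.405 = 2.0372 / 0.405 = 5.0301
A = e^5.0301 ≈ 153 km²

153 km²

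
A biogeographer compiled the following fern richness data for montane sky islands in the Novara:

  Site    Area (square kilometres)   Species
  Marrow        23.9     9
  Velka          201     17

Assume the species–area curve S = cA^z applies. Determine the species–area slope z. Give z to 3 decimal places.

Taking logs: ln S = ln c + z ln A, so z = (ln S₂ − ln S₁)/(ln A₂ − ln A₁).
z = ln(17/9) / ln(201/23.9) = ln(1.889) / ln(8.41) = 0.6360 / 2.1294 = 0.2987

0.299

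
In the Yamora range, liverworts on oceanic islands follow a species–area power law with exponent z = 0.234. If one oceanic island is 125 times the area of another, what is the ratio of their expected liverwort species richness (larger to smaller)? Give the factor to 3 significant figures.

3.10

S₂/S₁ = (A₂/A₁)^z = 125^0.234
ln(S₂/S₁) = 0.234 × ln 125 = 0.234 × 4.8283 = 1.1298
S₂/S₁ = e^1.1298 ≈ 3.095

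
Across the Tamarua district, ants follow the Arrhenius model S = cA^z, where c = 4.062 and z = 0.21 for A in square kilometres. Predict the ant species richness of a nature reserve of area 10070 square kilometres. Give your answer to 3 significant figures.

S = 4.062 × 10070^0.21
ln S = ln 4.062 + 0.21 × ln 10070 = 1.4017 + 0.21 × 9.2173 = 3.3373
S = e^3.3373 ≈ 28.14

28.1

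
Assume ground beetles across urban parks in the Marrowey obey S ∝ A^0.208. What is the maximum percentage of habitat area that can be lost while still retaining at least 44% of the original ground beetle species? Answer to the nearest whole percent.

Need (A_new/A_old)^0.208 = 0.44, so A_new/A_old = 0.44^(1/0.208) = 0.44^4.808
ln(A_new/A_old) = ln 0.44 / 0.208 = -0.8210 / 0.208 = -3.9470
A_new/A_old = e^-3.9470 ≈ 0.01931
Fraction that can be lost = 1 − 0.01931 = 0.9807

98%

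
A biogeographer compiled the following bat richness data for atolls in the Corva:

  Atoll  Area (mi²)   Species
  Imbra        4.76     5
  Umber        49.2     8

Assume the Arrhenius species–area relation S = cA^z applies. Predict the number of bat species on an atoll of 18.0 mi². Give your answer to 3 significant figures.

z = ln(8/5) / ln(49.2/4.76) = 0.4700 / 2.3356 = 0.2012
c = 5 / 4.76^0.2012 = 5 / 1.369 = 3.653
S₃ = 3.653 × 18^0.2012 = 3.653 × 1.789 ≈ 6.535

6.53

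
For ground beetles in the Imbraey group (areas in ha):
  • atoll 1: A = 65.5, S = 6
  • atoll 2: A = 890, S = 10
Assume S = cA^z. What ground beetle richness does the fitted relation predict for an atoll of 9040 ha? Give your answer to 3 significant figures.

15.7

z = ln(10/6) / ln(890/65.5) = 0.5108 / 2.6092 = 0.1958
c = 6 / 65.5^0.1958 = 6 / 2.268 = 2.646
S₃ = 2.646 × 9040^0.1958 = 2.646 × 5.95 ≈ 15.74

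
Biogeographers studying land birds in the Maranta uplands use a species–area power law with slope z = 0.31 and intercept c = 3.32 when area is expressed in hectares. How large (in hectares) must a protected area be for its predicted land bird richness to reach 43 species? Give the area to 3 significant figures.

43 = 3.32 × A^0.31  ⇒  A^0.31 = 43/3.32 = 12.95
ln A = ln(12.95) / 0.31 = 2.5612 / 0.31 = 8.2620
A = e^8.2620 ≈ 3874 hectares

3870 hectares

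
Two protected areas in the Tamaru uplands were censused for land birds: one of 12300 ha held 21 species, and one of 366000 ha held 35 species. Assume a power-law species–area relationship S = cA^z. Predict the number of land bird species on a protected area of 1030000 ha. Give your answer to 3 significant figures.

40.9

z = ln(35/21) / ln(366000/12300) = 0.5108 / 3.3930 = 0.1506
c = 21 / 12300^0.1506 = 21 / 4.128 = 5.087
S₃ = 5.087 × 1030000^0.1506 = 5.087 × 8.04 ≈ 40.9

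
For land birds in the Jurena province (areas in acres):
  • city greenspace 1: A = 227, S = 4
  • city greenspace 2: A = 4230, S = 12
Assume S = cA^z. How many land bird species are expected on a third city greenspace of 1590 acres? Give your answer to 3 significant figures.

8.31

z = ln(12/4) / ln(4230/227) = 1.0986 / 2.9250 = 0.3756
c = 4 / 227^0.3756 = 4 / 7.672 = 0.5214
S₃ = 0.5214 × 1590^0.3756 = 0.5214 × 15.94 ≈ 8.31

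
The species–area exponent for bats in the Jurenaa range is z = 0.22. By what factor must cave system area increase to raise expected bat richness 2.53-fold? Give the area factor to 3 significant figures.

68.0

(A₂/A₁)^0.22 = 2.53, so A₂/A₁ = 2.53^(1/0.22) = 2.53^4.545
ln(A₂/A₁) = ln 2.53 / 0.22 = 0.9282 / 0.22 = 4.2192
A₂/A₁ = e^4.2192 ≈ 67.98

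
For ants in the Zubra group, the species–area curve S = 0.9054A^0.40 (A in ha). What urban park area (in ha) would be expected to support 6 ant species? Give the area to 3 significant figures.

6 = 0.9054 × A^0.4  ⇒  A^0.4 = 6/0.9054 = 6.627
ln A = ln(6.627) / 0.4 = 1.8911 / 0.4 = 4.7278
A = e^4.7278 ≈ 113.1 ha

113 ha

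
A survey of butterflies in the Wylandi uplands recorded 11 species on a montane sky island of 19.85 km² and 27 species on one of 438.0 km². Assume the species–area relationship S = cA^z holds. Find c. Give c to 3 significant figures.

4.62

z = ln(S₂/S₁) / ln(A₂/A₁) = ln(27/11) / ln(438/19.85) = 0.8979 / 3.0940 = 0.2902
c = S₁ / A₁^z = 11 / 19.85^0.2902 = 11 / 2.38 = 4.621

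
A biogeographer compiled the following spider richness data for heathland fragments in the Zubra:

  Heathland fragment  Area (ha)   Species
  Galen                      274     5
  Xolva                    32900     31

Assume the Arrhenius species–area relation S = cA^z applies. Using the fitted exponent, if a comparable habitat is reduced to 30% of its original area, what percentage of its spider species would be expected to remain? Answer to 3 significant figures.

z = ln(31/5) / ln(32900/274) = 1.8245 / 4.7881 = 0.3811
S_new/S_old = (A_new/A_old)^z = 0.3^0.3811 = exp(0.3811 × -1.2040) = 0.6321

63.2%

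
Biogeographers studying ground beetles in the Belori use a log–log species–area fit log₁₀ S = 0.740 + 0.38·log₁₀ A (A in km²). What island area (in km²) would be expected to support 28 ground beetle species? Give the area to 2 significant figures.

28 = 5.495 × A^0.38  ⇒  A^0.38 = 28/5.495 = 5.095
ln A = ln(5.095) / 0.38 = 1.6283 / 0.38 = 4.2850
A = e^4.2850 ≈ 72.6 km²

73 km²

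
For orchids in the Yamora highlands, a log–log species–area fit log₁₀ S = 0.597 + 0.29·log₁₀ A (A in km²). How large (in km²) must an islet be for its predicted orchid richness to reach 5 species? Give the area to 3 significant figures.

5 = 3.954 × A^0.29  ⇒  A^0.29 = 5/3.954 = 1.265
ln A = ln(1.265) / 0.29 = 0.2348 / 0.29 = 0.8096
A = e^0.8096 ≈ 2.247 km²

2.25 km²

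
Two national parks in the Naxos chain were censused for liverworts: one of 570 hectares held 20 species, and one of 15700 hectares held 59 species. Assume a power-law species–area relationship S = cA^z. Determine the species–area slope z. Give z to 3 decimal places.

0.326

Taking logs: ln S = ln c + z ln A, so z = (ln S₂ − ln S₁)/(ln A₂ − ln A₁).
z = ln(59/20) / ln(15700/570) = ln(2.95) / ln(27.54) = 1.0818 / 3.3158 = 0.3263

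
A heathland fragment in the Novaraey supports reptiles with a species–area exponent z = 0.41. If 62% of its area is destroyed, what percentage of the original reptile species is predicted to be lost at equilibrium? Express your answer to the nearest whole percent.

S_new/S_old = (A_new/A_old)^z = 0.38^0.41
= exp(0.41 × ln 0.38) = exp(0.41 × -0.9676) = exp(-0.3967) ≈ 0.6725
Fraction lost = 1 − 0.6725 = 0.3275

33%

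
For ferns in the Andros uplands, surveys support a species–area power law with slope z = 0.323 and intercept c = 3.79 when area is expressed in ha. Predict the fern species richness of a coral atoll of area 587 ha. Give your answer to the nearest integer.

S = 3.79 × 587^0.323
ln S = ln 3.79 + 0.323 × ln 587 = 1.3324 + 0.323 × 6.3750 = 3.3915
S = e^3.3915 ≈ 29.71

30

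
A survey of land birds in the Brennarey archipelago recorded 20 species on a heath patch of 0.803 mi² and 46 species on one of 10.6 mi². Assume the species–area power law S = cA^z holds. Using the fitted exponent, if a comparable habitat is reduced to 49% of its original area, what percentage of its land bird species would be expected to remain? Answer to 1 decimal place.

z = ln(46/20) / ln(10.6/0.803) = 0.8329 / 2.5803 = 0.3228
S_new/S_old = (A_new/A_old)^z = 0.49^0.3228 = exp(0.3228 × -0.7133) = 0.7943

79.4%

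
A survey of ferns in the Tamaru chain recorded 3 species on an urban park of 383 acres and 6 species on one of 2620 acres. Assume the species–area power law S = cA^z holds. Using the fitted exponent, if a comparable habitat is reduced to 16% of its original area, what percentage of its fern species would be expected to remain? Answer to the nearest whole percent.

52%

z = ln(6/3) / ln(2620/383) = 0.6931 / 1.9229 = 0.3605
S_new/S_old = (A_new/A_old)^z = 0.16^0.3605 = exp(0.3605 × -1.8326) = 0.5165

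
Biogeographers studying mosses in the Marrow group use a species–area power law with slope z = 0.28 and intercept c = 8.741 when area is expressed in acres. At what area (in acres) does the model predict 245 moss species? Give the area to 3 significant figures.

245 = 8.741 × A^0.28  ⇒  A^0.28 = 245/8.741 = 28.03
ln A = ln(28.03) / 0.28 = 3.3332 / 0.28 = 11.9044
A = e^11.9044 ≈ 147917 acres

148000 acres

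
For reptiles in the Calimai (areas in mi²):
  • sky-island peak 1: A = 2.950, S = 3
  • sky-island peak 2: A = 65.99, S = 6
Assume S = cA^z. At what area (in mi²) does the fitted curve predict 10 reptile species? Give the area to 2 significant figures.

650 mi²

z = ln(6/3) / ln(65.99/2.95) = 0.6931 / 3.1077 = 0.2230
c = 3 / 2.95^0.2230 = 3 / 1.273 = 2.357
A = (10/2.357)^(1/0.2230) ⇒ ln A = ln(4.243)/0.2230 = 6.4798
A = e^6.4798 ≈ 651.8 mi²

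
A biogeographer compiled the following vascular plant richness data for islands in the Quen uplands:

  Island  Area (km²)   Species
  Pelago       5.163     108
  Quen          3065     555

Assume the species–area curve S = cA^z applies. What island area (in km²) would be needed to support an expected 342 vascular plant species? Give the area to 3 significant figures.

464 km²

z = ln(555/108) / ln(3065/5.163) = 1.6368 / 6.3863 = 0.2563
c = 108 / 5.163^0.2563 = 108 / 1.523 = 70.91
A = (342/70.91)^(1/0.2563) ⇒ ln A = ln(4.823)/0.2563 = 6.1388
A = e^6.1388 ≈ 463.5 km²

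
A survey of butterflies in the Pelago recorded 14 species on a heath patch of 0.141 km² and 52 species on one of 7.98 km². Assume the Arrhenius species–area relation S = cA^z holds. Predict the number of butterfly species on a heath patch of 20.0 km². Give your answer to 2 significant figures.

z = ln(52/14) / ln(7.98/0.141) = 1.3122 / 4.0359 = 0.3251
c = 14 / 0.141^0.3251 = 14 / 0.5289 = 26.47
S₃ = 26.47 × 20^0.3251 = 26.47 × 2.648 ≈ 70.1

70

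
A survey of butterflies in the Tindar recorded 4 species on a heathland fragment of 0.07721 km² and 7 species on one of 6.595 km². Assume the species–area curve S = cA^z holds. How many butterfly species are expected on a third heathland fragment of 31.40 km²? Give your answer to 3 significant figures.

8.52

z = ln(7/4) / ln(6.595/0.07721) = 0.5596 / 4.4475 = 0.1258
c = 4 / 0.07721^0.1258 = 4 / 0.7245 = 5.521
S₃ = 5.521 × 31.4^0.1258 = 5.521 × 1.543 ≈ 8.519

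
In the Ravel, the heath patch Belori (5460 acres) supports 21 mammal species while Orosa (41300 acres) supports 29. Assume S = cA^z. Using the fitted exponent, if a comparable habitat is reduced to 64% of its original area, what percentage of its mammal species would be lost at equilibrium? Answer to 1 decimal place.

z = ln(29/21) / ln(41300/5460) = 0.3228 / 2.0234 = 0.1595
S_new/S_old = (A_new/A_old)^z = 0.64^0.1595 = exp(0.1595 × -0.4463) = 0.9313
Fraction lost = 1 − 0.9313 = 0.06872

6.9%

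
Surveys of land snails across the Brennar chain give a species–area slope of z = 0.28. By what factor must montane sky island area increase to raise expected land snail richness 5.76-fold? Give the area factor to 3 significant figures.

520

(A₂/A₁)^0.28 = 5.76, so A₂/A₁ = 5.76^(1/0.28) = 5.76^3.571
ln(A₂/A₁) = ln 5.76 / 0.28 = 1.7509 / 0.28 = 6.2533
A₂/A₁ = e^6.2533 ≈ 519.8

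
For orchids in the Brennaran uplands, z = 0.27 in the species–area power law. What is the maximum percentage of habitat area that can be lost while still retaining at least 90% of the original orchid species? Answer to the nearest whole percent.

Need (A_new/A_old)^0.27 = 0.9, so A_new/A_old = 0.9^(1/0.27) = 0.9^3.704
ln(A_new/A_old) = ln 0.9 / 0.27 = -0.1054 / 0.27 = -0.3902
A_new/A_old = e^-0.3902 ≈ 0.6769
Fraction that can be lost = 1 − 0.6769 = 0.3231

32%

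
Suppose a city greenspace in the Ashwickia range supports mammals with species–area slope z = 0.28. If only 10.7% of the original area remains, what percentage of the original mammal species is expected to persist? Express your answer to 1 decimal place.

S_new/S_old = (A_new/A_old)^z = 0.107^0.28
= exp(0.28 × ln 0.107) = exp(0.28 × -2.2349) = exp(-0.6258) ≈ 0.5348

53.5%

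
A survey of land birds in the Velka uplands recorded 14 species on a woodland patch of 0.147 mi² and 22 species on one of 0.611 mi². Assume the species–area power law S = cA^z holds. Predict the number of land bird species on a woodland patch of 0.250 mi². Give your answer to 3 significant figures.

z = ln(22/14) / ln(0.611/0.147) = 0.4520 / 1.4247 = 0.3173
c = 14 / 0.147^0.3173 = 14 / 0.5443 = 25.72
S₃ = 25.72 × 0.25^0.3173 = 25.72 × 0.6442 ≈ 16.57

16.6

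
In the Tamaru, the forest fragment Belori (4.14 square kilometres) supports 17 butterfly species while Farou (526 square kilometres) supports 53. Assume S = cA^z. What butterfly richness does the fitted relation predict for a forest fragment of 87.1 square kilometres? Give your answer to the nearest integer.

35

z = ln(53/17) / ln(526/4.14) = 1.1371 / 4.8446 = 0.2347
c = 17 / 4.14^0.2347 = 17 / 1.396 = 12.18
S₃ = 12.18 × 87.1^0.2347 = 12.18 × 2.853 ≈ 34.75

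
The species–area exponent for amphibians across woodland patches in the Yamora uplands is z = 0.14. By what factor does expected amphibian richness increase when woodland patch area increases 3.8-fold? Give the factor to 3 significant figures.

S₂/S₁ = (A₂/A₁)^z = 3.8^0.14
ln(S₂/S₁) = 0.14 × ln 3.8 = 0.14 × 1.3350 = 0.1869
S₂/S₁ = e^0.1869 ≈ 1.206

1.21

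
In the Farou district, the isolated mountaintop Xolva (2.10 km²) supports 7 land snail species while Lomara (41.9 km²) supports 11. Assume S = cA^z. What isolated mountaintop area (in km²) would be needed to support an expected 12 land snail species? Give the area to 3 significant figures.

z = ln(11/7) / ln(41.9/2.1) = 0.4520 / 2.9933 = 0.1510
c = 7 / 2.1^0.1510 = 7 / 1.119 = 6.258
A = (12/6.258)^(1/0.1510) ⇒ ln A = ln(1.918)/0.1510 = 4.3115
A = e^4.3115 ≈ 74.55 km²

74.6 km²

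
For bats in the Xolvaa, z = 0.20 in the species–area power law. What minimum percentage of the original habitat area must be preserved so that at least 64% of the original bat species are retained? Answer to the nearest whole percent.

11%

Need (A_new/A_old)^0.2 = 0.64, so A_new/A_old = 0.64^(1/0.2) = 0.64^5
ln(A_new/A_old) = ln 0.64 / 0.2 = -0.4463 / 0.2 = -2.2314
A_new/A_old = e^-2.2314 ≈ 0.1074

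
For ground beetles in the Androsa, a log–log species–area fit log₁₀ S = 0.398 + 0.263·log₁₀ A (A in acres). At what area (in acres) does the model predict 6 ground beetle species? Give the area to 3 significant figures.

6 = 2.5 × A^0.263  ⇒  A^0.263 = 6/2.5 = 2.4
ln A = ln(2.4) / 0.263 = 0.8753 / 0.263 = 3.3283
A = e^3.3283 ≈ 27.89 acres

27.9 acres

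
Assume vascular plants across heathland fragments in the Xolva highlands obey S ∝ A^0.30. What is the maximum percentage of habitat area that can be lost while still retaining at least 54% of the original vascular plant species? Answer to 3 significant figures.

Need (A_new/A_old)^0.3 = 0.54, so A_new/A_old = 0.54^(1/0.3) = 0.54^3.333
ln(A_new/A_old) = ln 0.54 / 0.3 = -0.6162 / 0.3 = -2.0540
A_new/A_old = e^-2.0540 ≈ 0.1282
Fraction that can be lost = 1 − 0.1282 = 0.8718

87.2%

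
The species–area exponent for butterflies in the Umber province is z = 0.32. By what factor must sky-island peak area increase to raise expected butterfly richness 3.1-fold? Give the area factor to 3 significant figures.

34.3

(A₂/A₁)^0.32 = 3.1, so A₂/A₁ = 3.1^(1/0.32) = 3.1^3.125
ln(A₂/A₁) = ln 3.1 / 0.32 = 1.1314 / 0.32 = 3.5356
A₂/A₁ = e^3.5356 ≈ 34.32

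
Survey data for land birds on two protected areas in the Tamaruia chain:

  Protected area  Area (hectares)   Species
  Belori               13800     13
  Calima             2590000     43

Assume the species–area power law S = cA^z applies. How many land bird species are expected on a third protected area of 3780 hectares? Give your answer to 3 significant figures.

z = ln(43/13) / ln(2590000/13800) = 1.1963 / 5.2347 = 0.2285
c = 13 / 13800^0.2285 = 13 / 8.832 = 1.472
S₃ = 1.472 × 3780^0.2285 = 1.472 × 6.57 ≈ 9.67

9.67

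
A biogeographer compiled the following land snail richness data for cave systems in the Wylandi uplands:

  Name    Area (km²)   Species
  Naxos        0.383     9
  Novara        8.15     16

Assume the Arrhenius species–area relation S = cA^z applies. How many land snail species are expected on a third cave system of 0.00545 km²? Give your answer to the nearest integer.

4

z = ln(16/9) / ln(8.15/0.383) = 0.5754 / 3.0577 = 0.1882
c = 9 / 0.383^0.1882 = 9 / 0.8348 = 10.78
S₃ = 10.78 × 0.00545^0.1882 = 10.78 × 0.375 ≈ 4.043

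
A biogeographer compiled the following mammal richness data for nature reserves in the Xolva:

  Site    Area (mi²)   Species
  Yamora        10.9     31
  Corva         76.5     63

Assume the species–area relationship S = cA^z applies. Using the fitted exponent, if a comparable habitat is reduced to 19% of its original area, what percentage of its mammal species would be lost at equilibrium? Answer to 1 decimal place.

z = ln(63/31) / ln(76.5/10.9) = 0.7091 / 1.9485 = 0.3639
S_new/S_old = (A_new/A_old)^z = 0.19^0.3639 = exp(0.3639 × -1.6607) = 0.5464
Fraction lost = 1 − 0.5464 = 0.4536

45.4%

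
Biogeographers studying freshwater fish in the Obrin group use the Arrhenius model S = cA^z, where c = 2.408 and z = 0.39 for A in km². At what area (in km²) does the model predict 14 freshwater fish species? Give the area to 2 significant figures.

14 = 2.408 × A^0.39  ⇒  A^0.39 = 14/2.408 = 5.814
ln A = ln(5.814) / 0.39 = 1.7603 / 0.39 = 4.5135
A = e^4.5135 ≈ 91.24 km²

91 km²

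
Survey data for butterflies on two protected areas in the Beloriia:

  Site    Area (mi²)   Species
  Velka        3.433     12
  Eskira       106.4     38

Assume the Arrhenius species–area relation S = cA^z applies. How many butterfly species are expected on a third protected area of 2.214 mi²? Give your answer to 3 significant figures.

z = ln(38/12) / ln(106.4/3.433) = 1.1527 / 3.4338 = 0.3357
c = 12 / 3.433^0.3357 = 12 / 1.513 = 7.932
S₃ = 7.932 × 2.214^0.3357 = 7.932 × 1.306 ≈ 10.36

10.4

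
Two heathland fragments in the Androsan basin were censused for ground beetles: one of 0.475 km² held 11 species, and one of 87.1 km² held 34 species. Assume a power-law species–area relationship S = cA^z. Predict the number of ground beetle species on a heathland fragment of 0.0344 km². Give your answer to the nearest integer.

z = ln(34/11) / ln(87.1/0.475) = 1.1285 / 5.2115 = 0.2165
c = 11 / 0.475^0.2165 = 11 / 0.8511 = 12.92
S₃ = 12.92 × 0.0344^0.2165 = 12.92 × 0.4821 ≈ 6.23

6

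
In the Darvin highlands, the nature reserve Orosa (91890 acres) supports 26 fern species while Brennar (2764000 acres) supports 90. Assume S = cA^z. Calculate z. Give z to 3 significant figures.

Taking logs: ln S = ln c + z ln A, so z = (ln S₂ − ln S₁)/(ln A₂ − ln A₁).
z = ln(90/26) / ln(2764000/91890) = ln(3.462) / ln(30.08) = 1.2417 / 3.4038 = 0.3648

0.365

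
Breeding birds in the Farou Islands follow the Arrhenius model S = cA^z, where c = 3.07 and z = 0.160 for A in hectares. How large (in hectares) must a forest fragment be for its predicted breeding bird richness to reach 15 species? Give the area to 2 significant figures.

15 = 3.07 × A^0.16  ⇒  A^0.16 = 15/3.07 = 4.886
ln A = ln(4.886) / 0.16 = 1.5864 / 0.16 = 9.9148
A = e^9.9148 ≈ 20228 hectares

20000 hectares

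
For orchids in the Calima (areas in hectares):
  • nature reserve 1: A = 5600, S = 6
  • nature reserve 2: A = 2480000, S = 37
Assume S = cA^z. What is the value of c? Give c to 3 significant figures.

0.456

z = ln(S₂/S₁) / ln(A₂/A₁) = ln(37/6) / ln(2480000/5600) = 1.8192 / 6.0932 = 0.2986
c = S₁ / A₁^z = 6 / 5600^0.2986 = 6 / 13.15 = 0.4562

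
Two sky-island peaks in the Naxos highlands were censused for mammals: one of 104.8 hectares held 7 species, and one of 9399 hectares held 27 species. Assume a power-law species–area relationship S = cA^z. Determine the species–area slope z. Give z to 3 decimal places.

Taking logs: ln S = ln c + z ln A, so z = (ln S₂ − ln S₁)/(ln A₂ − ln A₁).
z = ln(27/7) / ln(9399/104.8) = ln(3.857) / ln(89.69) = 1.3499 / 4.4963 = 0.3002

0.300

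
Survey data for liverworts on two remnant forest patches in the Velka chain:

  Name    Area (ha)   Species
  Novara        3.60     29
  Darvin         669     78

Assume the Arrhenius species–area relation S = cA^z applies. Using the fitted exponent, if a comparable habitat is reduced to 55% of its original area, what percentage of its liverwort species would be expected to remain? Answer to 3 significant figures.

z = ln(78/29) / ln(669/3.6) = 0.9894 / 5.2249 = 0.1894
S_new/S_old = (A_new/A_old)^z = 0.55^0.1894 = exp(0.1894 × -0.5978) = 0.893

89.3%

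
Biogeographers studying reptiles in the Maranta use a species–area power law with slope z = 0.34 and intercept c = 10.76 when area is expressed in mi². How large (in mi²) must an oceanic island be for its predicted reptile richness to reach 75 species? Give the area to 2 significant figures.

300 mi²

75 = 10.76 × A^0.34  ⇒  A^0.34 = 75/10.76 = 6.97
ln A = ln(6.97) / 0.34 = 1.9417 / 0.34 = 5.7107
A = e^5.7107 ≈ 302.1 mi²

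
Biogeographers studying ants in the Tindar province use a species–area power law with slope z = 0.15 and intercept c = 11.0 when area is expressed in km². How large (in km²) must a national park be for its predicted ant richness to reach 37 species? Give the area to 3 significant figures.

37 = 11 × A^0.15  ⇒  A^0.15 = 37/11 = 3.364
ln A = ln(3.364) / 0.15 = 1.2130 / 0.15 = 8.0868
A = e^8.0868 ≈ 3251 km²

3250 km²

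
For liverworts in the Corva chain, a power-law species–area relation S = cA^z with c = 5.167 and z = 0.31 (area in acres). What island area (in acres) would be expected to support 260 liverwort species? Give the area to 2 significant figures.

260 = 5.167 × A^0.31  ⇒  A^0.31 = 260/5.167 = 50.32
ln A = ln(50.32) / 0.31 = 3.9184 / 0.31 = 12.6400
A = e^12.6400 ≈ 308651 acres

310000 acres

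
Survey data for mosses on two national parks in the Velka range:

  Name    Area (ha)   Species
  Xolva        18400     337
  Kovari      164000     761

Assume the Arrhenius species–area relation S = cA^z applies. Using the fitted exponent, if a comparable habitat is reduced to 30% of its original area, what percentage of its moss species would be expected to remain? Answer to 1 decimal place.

63.9%

z = ln(761/337) / ln(164000/18400) = 0.8146 / 2.1875 = 0.3724
S_new/S_old = (A_new/A_old)^z = 0.3^0.3724 = exp(0.3724 × -1.2040) = 0.6387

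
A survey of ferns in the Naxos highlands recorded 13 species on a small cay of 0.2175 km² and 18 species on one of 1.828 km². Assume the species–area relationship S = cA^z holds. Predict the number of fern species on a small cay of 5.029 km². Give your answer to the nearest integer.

21

z = ln(18/13) / ln(1.828/0.2175) = 0.3254 / 2.1288 = 0.1529
c = 13 / 0.2175^0.1529 = 13 / 0.792 = 16.41
S₃ = 16.41 × 5.029^0.1529 = 16.41 × 1.28 ≈ 21.01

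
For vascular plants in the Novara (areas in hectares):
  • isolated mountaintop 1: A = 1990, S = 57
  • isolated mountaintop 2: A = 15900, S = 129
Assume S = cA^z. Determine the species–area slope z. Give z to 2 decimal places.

Taking logs: ln S = ln c + z ln A, so z = (ln S₂ − ln S₁)/(ln A₂ − ln A₁).
z = ln(129/57) / ln(15900/1990) = ln(2.263) / ln(7.99) = 0.8168 / 2.0782 = 0.3930

0.39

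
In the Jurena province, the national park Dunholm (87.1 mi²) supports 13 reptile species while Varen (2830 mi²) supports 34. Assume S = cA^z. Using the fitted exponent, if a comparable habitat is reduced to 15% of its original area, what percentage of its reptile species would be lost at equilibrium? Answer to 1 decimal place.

40.8%

z = ln(34/13) / ln(2830/87.1) = 0.9614 / 3.4810 = 0.2762
S_new/S_old = (A_new/A_old)^z = 0.15^0.2762 = exp(0.2762 × -1.8971) = 0.5922
Fraction lost = 1 − 0.5922 = 0.4078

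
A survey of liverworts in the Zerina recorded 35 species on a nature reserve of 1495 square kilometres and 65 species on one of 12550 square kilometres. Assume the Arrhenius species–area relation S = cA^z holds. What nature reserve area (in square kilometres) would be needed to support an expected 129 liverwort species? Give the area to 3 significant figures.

132000 square kilometres

z = ln(65/35) / ln(12550/1495) = 0.6190 / 2.1276 = 0.2910
c = 35 / 1495^0.2910 = 35 / 8.389 = 4.172
A = (129/4.172)^(1/0.2910) ⇒ ln A = ln(30.92)/0.2910 = 11.7932
A = e^11.7932 ≈ 132354 square kilometres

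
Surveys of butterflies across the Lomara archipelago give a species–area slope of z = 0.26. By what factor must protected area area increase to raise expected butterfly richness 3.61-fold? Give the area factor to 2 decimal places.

(A₂/A₁)^0.26 = 3.61, so A₂/A₁ = 3.61^(1/0.26) = 3.61^3.846
ln(A₂/A₁) = ln 3.61 / 0.26 = 1.2837 / 0.26 = 4.9373
A₂/A₁ = e^4.9373 ≈ 139.4

139.40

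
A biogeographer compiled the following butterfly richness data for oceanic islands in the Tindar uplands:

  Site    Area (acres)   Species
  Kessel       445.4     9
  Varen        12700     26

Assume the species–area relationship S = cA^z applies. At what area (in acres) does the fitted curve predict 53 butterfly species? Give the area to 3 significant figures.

z = ln(26/9) / ln(12700/445.4) = 1.0609 / 3.3504 = 0.3166
c = 9 / 445.4^0.3166 = 9 / 6.898 = 1.305
A = (53/1.305)^(1/0.3166) ⇒ ln A = ln(40.62)/0.3166 = 11.6986
A = e^11.6986 ≈ 120400 acres

120000 acres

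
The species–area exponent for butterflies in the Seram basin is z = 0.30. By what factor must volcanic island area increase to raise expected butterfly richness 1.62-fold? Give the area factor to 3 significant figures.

4.99

(A₂/A₁)^0.3 = 1.62, so A₂/A₁ = 1.62^(1/0.3) = 1.62^3.333
ln(A₂/A₁) = ln 1.62 / 0.3 = 0.4824 / 0.3 = 1.6081
A₂/A₁ = e^1.6081 ≈ 4.993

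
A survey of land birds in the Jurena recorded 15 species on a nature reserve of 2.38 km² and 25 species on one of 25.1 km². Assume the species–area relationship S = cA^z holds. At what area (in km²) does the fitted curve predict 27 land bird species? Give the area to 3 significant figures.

z = ln(25/15) / ln(25.1/2.38) = 0.5108 / 2.3558 = 0.2168
c = 15 / 2.38^0.2168 = 15 / 1.207 = 12.43
A = (27/12.43)^(1/0.2168) ⇒ ln A = ln(2.172)/0.2168 = 3.5778
A = e^3.5778 ≈ 35.79 km²

35.8 km²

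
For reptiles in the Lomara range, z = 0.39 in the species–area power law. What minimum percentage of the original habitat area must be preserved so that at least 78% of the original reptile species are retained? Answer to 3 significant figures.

Need (A_new/A_old)^0.39 = 0.78, so A_new/A_old = 0.78^(1/0.39) = 0.78^2.564
ln(A_new/A_old) = ln 0.78 / 0.39 = -0.2485 / 0.39 = -0.6371
A_new/A_old = e^-0.6371 ≈ 0.5288

52.9%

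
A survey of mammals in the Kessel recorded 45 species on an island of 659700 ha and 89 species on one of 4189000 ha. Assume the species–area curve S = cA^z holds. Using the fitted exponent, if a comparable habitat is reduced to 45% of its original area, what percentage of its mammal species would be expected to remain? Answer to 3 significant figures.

z = ln(89/45) / ln(4189000/659700) = 0.6820 / 1.8484 = 0.3689
S_new/S_old = (A_new/A_old)^z = 0.45^0.3689 = exp(0.3689 × -0.7985) = 0.7448

74.5%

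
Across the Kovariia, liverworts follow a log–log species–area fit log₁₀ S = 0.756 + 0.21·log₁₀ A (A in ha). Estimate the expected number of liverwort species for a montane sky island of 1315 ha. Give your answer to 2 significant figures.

S = 5.702 × 1315^0.21
ln S = ln 5.702 + 0.21 × ln 1315 = 1.7408 + 0.21 × 7.1816 = 3.2489
S = e^3.2489 ≈ 25.76

26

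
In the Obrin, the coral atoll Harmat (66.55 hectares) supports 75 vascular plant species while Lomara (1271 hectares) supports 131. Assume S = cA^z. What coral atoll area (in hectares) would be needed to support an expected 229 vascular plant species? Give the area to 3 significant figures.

z = ln(131/75) / ln(1271/66.55) = 0.5577 / 2.9496 = 0.1891
c = 75 / 66.55^0.1891 = 75 / 2.212 = 33.91
A = (229/33.91)^(1/0.1891) ⇒ ln A = ln(6.753)/0.1891 = 10.1015
A = e^10.1015 ≈ 24379 hectares

24400 hectares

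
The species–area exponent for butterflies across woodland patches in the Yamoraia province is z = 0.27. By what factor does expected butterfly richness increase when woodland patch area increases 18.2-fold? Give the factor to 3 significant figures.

S₂/S₁ = (A₂/A₁)^z = 18.2^0.27
ln(S₂/S₁) = 0.27 × ln 18.2 = 0.27 × 2.9014 = 0.7834
S₂/S₁ = e^0.7834 ≈ 2.189

2.19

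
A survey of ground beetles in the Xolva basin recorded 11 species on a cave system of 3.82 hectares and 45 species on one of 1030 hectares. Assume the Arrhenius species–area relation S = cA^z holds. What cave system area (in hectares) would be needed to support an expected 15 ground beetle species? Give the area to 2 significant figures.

13 hectares

z = ln(45/11) / ln(1030/3.82) = 1.4088 / 5.5971 = 0.2517
c = 11 / 3.82^0.2517 = 11 / 1.401 = 7.85
A = (15/7.85)^(1/0.2517) ⇒ ln A = ln(1.911)/0.2517 = 2.5725
A = e^2.5725 ≈ 13.1 hectares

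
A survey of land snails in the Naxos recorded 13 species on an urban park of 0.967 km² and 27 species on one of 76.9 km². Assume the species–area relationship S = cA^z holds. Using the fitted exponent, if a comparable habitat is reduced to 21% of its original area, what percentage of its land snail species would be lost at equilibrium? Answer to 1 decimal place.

z = ln(27/13) / ln(76.9/0.967) = 0.7309 / 4.3761 = 0.1670
S_new/S_old = (A_new/A_old)^z = 0.21^0.1670 = exp(0.1670 × -1.5606) = 0.7705
Fraction lost = 1 − 0.7705 = 0.2295

22.9%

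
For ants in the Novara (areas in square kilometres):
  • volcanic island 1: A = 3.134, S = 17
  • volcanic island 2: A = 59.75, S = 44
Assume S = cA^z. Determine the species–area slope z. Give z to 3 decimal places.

Taking logs: ln S = ln c + z ln A, so z = (ln S₂ − ln S₁)/(ln A₂ − ln A₁).
z = ln(44/17) / ln(59.75/3.134) = ln(2.588) / ln(19.07) = 0.9510 / 2.9479 = 0.3226

0.323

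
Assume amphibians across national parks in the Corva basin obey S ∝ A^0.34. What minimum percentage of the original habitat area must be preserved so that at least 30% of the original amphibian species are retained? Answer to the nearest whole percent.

Need (A_new/A_old)^0.34 = 0.3, so A_new/A_old = 0.3^(1/0.34) = 0.3^2.941
ln(A_new/A_old) = ln 0.3 / 0.34 = -1.2040 / 0.34 = -3.5411
A_new/A_old = e^-3.5411 ≈ 0.02898

3%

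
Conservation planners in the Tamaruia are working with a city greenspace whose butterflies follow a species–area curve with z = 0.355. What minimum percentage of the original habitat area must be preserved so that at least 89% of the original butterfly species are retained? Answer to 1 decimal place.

Need (A_new/A_old)^0.355 = 0.89, so A_new/A_old = 0.89^(1/0.355) = 0.89^2.817
ln(A_new/A_old) = ln 0.89 / 0.355 = -0.1165 / 0.355 = -0.3283
A_new/A_old = e^-0.3283 ≈ 0.7202

72.0%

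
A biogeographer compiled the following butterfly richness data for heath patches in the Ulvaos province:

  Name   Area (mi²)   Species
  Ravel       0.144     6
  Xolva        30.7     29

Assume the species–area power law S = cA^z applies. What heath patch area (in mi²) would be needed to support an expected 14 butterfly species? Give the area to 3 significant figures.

z = ln(29/6) / ln(30.7/0.144) = 1.5755 / 5.3622 = 0.2938
c = 6 / 0.144^0.2938 = 6 / 0.5659 = 10.6
A = (14/10.6)^(1/0.2938) ⇒ ln A = ln(1.32)/0.2938 = 0.9458
A = e^0.9458 ≈ 2.575 mi²

2.57 mi²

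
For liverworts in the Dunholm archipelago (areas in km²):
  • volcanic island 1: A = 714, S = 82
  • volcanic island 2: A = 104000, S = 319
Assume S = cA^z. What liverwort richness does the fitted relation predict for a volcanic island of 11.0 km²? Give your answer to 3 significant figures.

z = ln(319/82) / ln(104000/714) = 1.3585 / 4.9813 = 0.2727
c = 82 / 714^0.2727 = 82 / 6.001 = 13.66
S₃ = 13.66 × 11^0.2727 = 13.66 × 1.923 ≈ 26.28

26.3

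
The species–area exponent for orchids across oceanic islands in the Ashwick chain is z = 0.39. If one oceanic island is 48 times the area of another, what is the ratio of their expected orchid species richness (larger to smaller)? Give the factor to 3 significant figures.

S₂/S₁ = (A₂/A₁)^z = 48^0.39
ln(S₂/S₁) = 0.39 × ln 48 = 0.39 × 3.8712 = 1.5098
S₂/S₁ = e^1.5098 ≈ 4.526

4.53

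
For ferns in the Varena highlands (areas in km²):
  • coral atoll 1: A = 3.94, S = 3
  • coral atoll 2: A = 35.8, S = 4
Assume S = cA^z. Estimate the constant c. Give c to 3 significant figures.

z = ln(S₂/S₁) / ln(A₂/A₁) = ln(4/3) / ln(35.8/3.94) = 0.2877 / 2.2068 = 0.1304
c = S₁ / A₁^z = 3 / 3.94^0.1304 = 3 / 1.196 = 2.509

2.51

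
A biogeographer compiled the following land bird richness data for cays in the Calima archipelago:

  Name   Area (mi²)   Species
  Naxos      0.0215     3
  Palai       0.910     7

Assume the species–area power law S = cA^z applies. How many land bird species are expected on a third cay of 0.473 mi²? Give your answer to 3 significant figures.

6.04

z = ln(7/3) / ln(0.91/0.0215) = 0.8473 / 3.7454 = 0.2262
c = 3 / 0.0215^0.2262 = 3 / 0.4195 = 7.151
S₃ = 7.151 × 0.473^0.2262 = 7.151 × 0.8442 ≈ 6.037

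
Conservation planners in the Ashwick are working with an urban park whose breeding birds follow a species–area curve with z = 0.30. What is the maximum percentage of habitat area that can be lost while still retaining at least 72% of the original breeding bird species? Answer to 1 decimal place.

Need (A_new/A_old)^0.3 = 0.72, so A_new/A_old = 0.72^(1/0.3) = 0.72^3.333
ln(A_new/A_old) = ln 0.72 / 0.3 = -0.3285 / 0.3 = -1.0950
A_new/A_old = e^-1.0950 ≈ 0.3345
Fraction that can be lost = 1 − 0.3345 = 0.6655

66.5%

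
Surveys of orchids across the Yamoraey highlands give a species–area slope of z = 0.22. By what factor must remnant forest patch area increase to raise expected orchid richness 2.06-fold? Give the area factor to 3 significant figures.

26.7

(A₂/A₁)^0.22 = 2.06, so A₂/A₁ = 2.06^(1/0.22) = 2.06^4.545
ln(A₂/A₁) = ln 2.06 / 0.22 = 0.7227 / 0.22 = 3.2850
A₂/A₁ = e^3.2850 ≈ 26.71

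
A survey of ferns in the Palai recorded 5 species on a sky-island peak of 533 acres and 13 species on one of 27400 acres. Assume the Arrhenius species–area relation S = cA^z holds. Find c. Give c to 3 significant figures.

z = ln(S₂/S₁) / ln(A₂/A₁) = ln(13/5) / ln(27400/533) = 0.9555 / 3.9398 = 0.2425
c = S₁ / A₁^z = 5 / 533^0.2425 = 5 / 4.585 = 1.091

1.09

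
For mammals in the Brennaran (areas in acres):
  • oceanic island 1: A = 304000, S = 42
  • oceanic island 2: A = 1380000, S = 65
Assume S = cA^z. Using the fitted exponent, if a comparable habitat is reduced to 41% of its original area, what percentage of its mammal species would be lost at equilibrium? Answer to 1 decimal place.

z = ln(65/42) / ln(1380000/304000) = 0.4367 / 1.5128 = 0.2887
S_new/S_old = (A_new/A_old)^z = 0.41^0.2887 = exp(0.2887 × -0.8916) = 0.7731
Fraction lost = 1 − 0.7731 = 0.2269

22.7%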